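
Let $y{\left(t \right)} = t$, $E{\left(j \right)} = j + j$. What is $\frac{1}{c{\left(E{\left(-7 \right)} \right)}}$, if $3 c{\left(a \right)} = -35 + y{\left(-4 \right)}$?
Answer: $- \frac{1}{13} \approx -0.076923$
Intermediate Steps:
$E{\left(j \right)} = 2 j$
$c{\left(a \right)} = -13$ ($c{\left(a \right)} = \frac{-35 - 4}{3} = \frac{1}{3} \left(-39\right) = -13$)
$\frac{1}{c{\left(E{\left(-7 \right)} \right)}} = \frac{1}{-13} = - \frac{1}{13}$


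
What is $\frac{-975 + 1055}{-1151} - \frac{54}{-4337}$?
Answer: $- \frac{284806}{4991887} \approx -0.057054$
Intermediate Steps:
$\frac{-975 + 1055}{-1151} - \frac{54}{-4337} = 80 \left(- \frac{1}{1151}\right) - - \frac{54}{4337} = - \frac{80}{1151} + \frac{54}{4337} = - \frac{284806}{4991887}$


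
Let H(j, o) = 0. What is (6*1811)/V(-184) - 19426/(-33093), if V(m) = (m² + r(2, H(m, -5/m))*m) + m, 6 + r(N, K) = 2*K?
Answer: 6389797/7103964 ≈ 0.89947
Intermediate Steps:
r(N, K) = -6 + 2*K
V(m) = m² - 5*m (V(m) = (m² + (-6 + 2*0)*m) + m = (m² + (-6 + 0)*m) + m = (m² - 6*m) + m = m² - 5*m)
(6*1811)/V(-184) - 19426/(-33093) = (6*1811)/((-184*(-5 - 184))) - 19426/(-33093) = 10866/((-184*(-189))) - 19426*(-1/33093) = 10866/34776 + 19426/33093 = 10866*(1/34776) + 19426/33093 = 1811/5796 + 19426/33093 = 6389797/7103964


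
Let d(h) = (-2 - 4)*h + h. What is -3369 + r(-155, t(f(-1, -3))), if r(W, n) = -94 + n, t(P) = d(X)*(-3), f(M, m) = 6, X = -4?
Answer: -3523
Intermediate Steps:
d(h) = -5*h (d(h) = -6*h + h = -5*h)
t(P) = -60 (t(P) = -5*(-4)*(-3) = 20*(-3) = -60)
-3369 + r(-155, t(f(-1, -3))) = -3369 + (-94 - 60) = -3369 - 154 = -3523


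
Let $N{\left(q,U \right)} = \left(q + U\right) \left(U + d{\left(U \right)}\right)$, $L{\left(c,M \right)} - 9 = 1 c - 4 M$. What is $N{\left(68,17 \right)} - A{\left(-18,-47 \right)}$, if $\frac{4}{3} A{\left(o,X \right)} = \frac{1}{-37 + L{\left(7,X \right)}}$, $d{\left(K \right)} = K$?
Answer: $\frac{1930517}{668} \approx 2890.0$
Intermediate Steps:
$L{\left(c,M \right)} = 9 + c - 4 M$ ($L{\left(c,M \right)} = 9 - \left(- c + 4 M\right) = 9 + c - 4 M$)
$N{\left(q,U \right)} = 2 U \left(U + q\right)$ ($N{\left(q,U \right)} = \left(q + U\right) \left(U + U\right) = \left(U + q\right) 2 U = 2 U \left(U + q\right)$)
$A{\left(o,X \right)} = \frac{3}{4 \left(-21 - 4 X\right)}$ ($A{\left(o,X \right)} = \frac{3}{4 \left(-37 + \left(9 + 7 - 4 X\right)\right)} = \frac{3}{4 \left(-37 - \left(-16 + 4 X\right)\right)} = \frac{3}{4 \left(-21 - 4 X\right)}$)
$N{\left(68,17 \right)} - A{\left(-18,-47 \right)} = 2 \cdot 17 \left(17 + 68\right) - \frac{3}{4 \left(-21 - -188\right)} = 2 \cdot 17 \cdot 85 - \frac{3}{4 \left(-21 + 188\right)} = 2890 - \frac{3}{4 \cdot 167} = 2890 - \frac{3}{4} \cdot \frac{1}{167} = 2890 - \frac{3}{668} = \frac{1930517}{668}$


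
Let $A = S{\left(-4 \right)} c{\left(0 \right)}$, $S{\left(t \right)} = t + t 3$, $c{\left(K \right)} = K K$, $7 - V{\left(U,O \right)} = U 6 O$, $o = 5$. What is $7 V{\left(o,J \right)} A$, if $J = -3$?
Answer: $0$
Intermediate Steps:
$V{\left(U,O \right)} = 7 - 6 O U$ ($V{\left(U,O \right)} = 7 - U 6 O = 7 - 6 U O = 7 - 6 O U$)
$c{\left(K \right)} = K^{2}$
$S{\left(t \right)} = 4 t$ ($S{\left(t \right)} = t + 3 t = 4 t$)
$A = 0$ ($A = 4 \left(-4\right) 0^{2} = \left(-16\right) 0 = 0$)
$7 V{\left(o,J \right)} A = 7 \left(7 - \left(-18\right) 5\right) 0 = 7 \left(7 + 90\right) 0 = 7 \cdot 97 \cdot 0 = 679 \cdot 0 = 0$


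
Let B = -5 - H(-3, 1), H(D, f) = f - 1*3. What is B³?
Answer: -27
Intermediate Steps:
H(D, f) = -3 + f (H(D, f) = f - 3 = -3 + f)
B = -3 (B = -5 - (-3 + 1) = -5 - 1*(-2) = -5 + 2 = -3)
B³ = (-3)³ = -27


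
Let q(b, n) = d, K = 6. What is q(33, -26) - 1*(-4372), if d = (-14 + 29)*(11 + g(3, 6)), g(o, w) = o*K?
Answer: 4807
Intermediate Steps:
g(o, w) = 6*o (g(o, w) = o*6 = 6*o)
d = 435 (d = (-14 + 29)*(11 + 6*3) = 15*(11 + 18) = 15*29 = 435)
q(b, n) = 435
q(33, -26) - 1*(-4372) = 435 - 1*(-4372) = 435 + 4372 = 4807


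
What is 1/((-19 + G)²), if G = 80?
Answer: 1/3721 ≈ 0.00026874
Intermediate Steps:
1/((-19 + G)²) = 1/((-19 + 80)²) = 1/(61²) = 1/3721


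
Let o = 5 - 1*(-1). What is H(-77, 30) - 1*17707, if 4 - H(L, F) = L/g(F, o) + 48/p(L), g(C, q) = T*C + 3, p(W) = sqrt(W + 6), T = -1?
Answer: -478058/27 + 48*I*sqrt(71)/71 ≈ -17706.0 + 5.6965*I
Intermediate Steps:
p(W) = sqrt(6 + W)
o = 6 (o = 5 + 1 = 6)
g(C, q) = 3 - C (g(C, q) = -C + 3 = 3 - C)
H(L, F) = 4 - 48/sqrt(6 + L) - L/(3 - F) (H(L, F) = 4 - (L/(3 - F) + 48/(sqrt(6 + L))) = 4 - (L/(3 - F) + 48/sqrt(6 + L)) = 4 - (48/sqrt(6 + L) + L/(3 - F)) = 4 + (-48/sqrt(6 + L) - L/(3 - F)) = 4 - 48/sqrt(6 + L) - L/(3 - F))
H(-77, 30) - 1*17707 = (4 - 48/sqrt(6 - 77) - 1*(-77)/(3 - 1*30)) - 1*17707 = (4 - (-48)*I*sqrt(71)/71 - 1*(-77)/(3 - 30)) - 17707 = (4 - (-48)*I*sqrt(71)/71 - 1*(-77)/(-27)) - 17707 = (4 + 48*I*sqrt(71)/71 - 1*(-77)*(-1/27)) - 17707 = (4 + 48*I*sqrt(71)/71 - 77/27) - 17707 = (31/27 + 48*I*sqrt(71)/71) - 17707 = -478058/27 + 48*I*sqrt(71)/71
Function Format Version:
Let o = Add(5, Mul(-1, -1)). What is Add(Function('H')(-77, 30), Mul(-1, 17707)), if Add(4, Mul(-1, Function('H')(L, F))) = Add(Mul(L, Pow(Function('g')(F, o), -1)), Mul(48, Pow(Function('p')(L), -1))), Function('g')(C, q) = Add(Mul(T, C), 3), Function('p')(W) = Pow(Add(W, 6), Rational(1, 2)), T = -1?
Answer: Add(Rational(-478058, 27), Mul(Rational(48, 71), I, Pow(71, Rational(1, 2)))) ≈ Add(-17706., Mul(5.6965, I))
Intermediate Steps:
Function('p')(W) = Pow(Add(6, W), Rational(1, 2))
o = 6 (o = Add(5, 1) = 6)
Function('g')(C, q) = Add(3, Mul(-1, C)) (Function('g')(C, q) = Add(Mul(-1, C), 3) = Add(3, Mul(-1, C)))
Function('H')(L, F) = Add(4, Mul(-48, Pow(Add(6, L), Rational(-1, 2))), Mul(-1, L, Pow(Add(3, Mul(-1, F)), -1))) (Function('H')(L, F) = Add(4, Mul(-1, Add(Mul(L, Pow(Add(3, Mul(-1, F)), -1)), Mul(48, Pow(Pow(Add(6, L), Rational(1, 2)), -1))))) = Add(4, Mul(-1, Add(Mul(L, Pow(Add(3, Mul(-1, F)), -1)), Mul(48, Pow(Add(6, L), Rational(-1, 2)))))) = Add(4, Mul(-1, Add(Mul(48, Pow(Add(6, L), Rational(-1, 2))), Mul(L, Pow(Add(3, Mul(-1, F)), -1))))) = Add(4, Add(Mul(-48, Pow(Add(6, L), Rational(-1, 2))), Mul(-1, L, Pow(Add(3, Mul(-1, F)), -1)))) = Add(4, Mul(-48, Pow(Add(6, L), Rational(-1, 2))), Mul(-1, L, Pow(Add(3, Mul(-1, F)), -1))))
Add(Function('H')(-77, 30), Mul(-1, 17707)) = Add(Add(4, Mul(-48, Pow(Add(6, -77), Rational(-1, 2))), Mul(-1, -77, Pow(Add(3, Mul(-1, 30)), -1))), Mul(-1, 17707)) = Add(Add(4, Mul(-48, Pow(-71, Rational(-1, 2))), Mul(-1, -77, Pow(Add(3, -30), -1))), -17707) = Add(Add(4, Mul(-48, Mul(Rational(-1, 71), I, Pow(71, Rational(1, 2)))), Mul(-1, -77, Pow(-27, -1))), -17707) = Add(Add(4, Mul(Rational(48, 71), I, Pow(71, Rational(1, 2))), Mul(-1, -77, Rational(-1, 27))), -17707) = Add(Add(4, Mul(Rational(48, 71), I, Pow(71, Rational(1, 2))), Rational(-77, 27)), -17707) = Add(Add(Rational(31, 27), Mul(Rational(48, 71), I, Pow(71, Rational(1, 2)))), -17707) = Add(Rational(-478058, 27), Mul(Rational(48, 71), I, Pow(71, Rational(1, 2))))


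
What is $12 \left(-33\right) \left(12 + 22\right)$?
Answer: $-13464$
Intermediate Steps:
$12 \left(-33\right) \left(12 + 22\right) = \left(-396\right) 34 = -13464$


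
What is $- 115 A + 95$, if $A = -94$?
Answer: $10905$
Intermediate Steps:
$- 115 A + 95 = \left(-115\right) \left(-94\right) + 95 = 10810 + 95 = 10905$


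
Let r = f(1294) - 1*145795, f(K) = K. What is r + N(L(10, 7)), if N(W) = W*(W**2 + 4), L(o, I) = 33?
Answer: -108432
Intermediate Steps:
r = -144501 (r = 1294 - 1*145795 = 1294 - 145795 = -144501)
N(W) = W*(4 + W**2)
r + N(L(10, 7)) = -144501 + 33*(4 + 33**2) = -144501 + 33*(4 + 1089) = -144501 + 33*1093 = -144501 + 36069 = -108432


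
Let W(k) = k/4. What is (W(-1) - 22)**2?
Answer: 7921/16 ≈ 495.06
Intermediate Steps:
W(k) = k/4 (W(k) = k*(1/4) = k/4)
(W(-1) - 22)**2 = ((1/4)*(-1) - 22)**2 = (-1/4 - 22)**2 = (-89/4)**2 = 7921/16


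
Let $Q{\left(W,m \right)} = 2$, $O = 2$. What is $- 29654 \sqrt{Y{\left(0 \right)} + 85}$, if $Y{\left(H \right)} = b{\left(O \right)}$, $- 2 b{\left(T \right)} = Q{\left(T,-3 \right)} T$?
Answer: $- 29654 \sqrt{83} \approx -2.7016 \cdot 10^{5}$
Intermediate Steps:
$b{\left(T \right)} = - T$ ($b{\left(T \right)} = - \frac{2 T}{2} = - T$)
$Y{\left(H \right)} = -2$ ($Y{\left(H \right)} = \left(-1\right) 2 = -2$)
$- 29654 \sqrt{Y{\left(0 \right)} + 85} = - 29654 \sqrt{-2 + 85} = - 29654 \sqrt{83}$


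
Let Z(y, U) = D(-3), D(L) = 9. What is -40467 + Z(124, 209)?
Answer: -40458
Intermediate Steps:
Z(y, U) = 9
-40467 + Z(124, 209) = -40467 + 9 = -40458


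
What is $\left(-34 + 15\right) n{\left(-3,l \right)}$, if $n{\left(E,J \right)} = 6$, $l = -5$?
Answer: $-114$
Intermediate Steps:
$\left(-34 + 15\right) n{\left(-3,l \right)} = \left(-34 + 15\right) 6 = \left(-19\right) 6 = -114$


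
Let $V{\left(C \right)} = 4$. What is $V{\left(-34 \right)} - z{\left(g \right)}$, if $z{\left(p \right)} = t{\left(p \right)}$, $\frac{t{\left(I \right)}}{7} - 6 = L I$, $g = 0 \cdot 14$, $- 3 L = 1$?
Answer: $-38$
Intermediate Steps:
$L = - \frac{1}{3}$ ($L = \left(- \frac{1}{3}\right) 1 = - \frac{1}{3} \approx -0.33333$)
$g = 0$
$t{\left(I \right)} = 42 - \frac{7 I}{3}$ ($t{\left(I \right)} = 42 + 7 \left(- \frac{I}{3}\right) = 42 - \frac{7 I}{3}$)
$z{\left(p \right)} = 42 - \frac{7 p}{3}$
$V{\left(-34 \right)} - z{\left(g \right)} = 4 - \left(42 - 0\right) = 4 - \left(42 + 0\right) = 4 - 42 = -38$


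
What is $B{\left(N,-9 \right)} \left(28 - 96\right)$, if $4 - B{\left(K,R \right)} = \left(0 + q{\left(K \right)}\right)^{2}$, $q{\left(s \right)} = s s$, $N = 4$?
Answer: $17136$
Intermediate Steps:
$q{\left(s \right)} = s^{2}$
$B{\left(K,R \right)} = 4 - K^{4}$ ($B{\left(K,R \right)} = 4 - \left(0 + K^{2}\right)^{2} = 4 - \left(K^{2}\right)^{2} = 4 - K^{4}$)
$B{\left(N,-9 \right)} \left(28 - 96\right) = \left(4 - 4^{4}\right) \left(28 - 96\right) = \left(4 - 256\right) \left(-68\right) = \left(-252\right) \left(-68\right) = 17136$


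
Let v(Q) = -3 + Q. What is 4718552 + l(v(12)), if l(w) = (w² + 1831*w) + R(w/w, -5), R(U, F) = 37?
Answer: 4735149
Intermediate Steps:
l(w) = 37 + w² + 1831*w (l(w) = (w² + 1831*w) + 37 = 37 + w² + 1831*w)
4718552 + l(v(12)) = 4718552 + (37 + (-3 + 12)² + 1831*(-3 + 12)) = 4718552 + (37 + 9² + 1831*9) = 4718552 + (37 + 81 + 16479) = 4718552 + 16597 = 4735149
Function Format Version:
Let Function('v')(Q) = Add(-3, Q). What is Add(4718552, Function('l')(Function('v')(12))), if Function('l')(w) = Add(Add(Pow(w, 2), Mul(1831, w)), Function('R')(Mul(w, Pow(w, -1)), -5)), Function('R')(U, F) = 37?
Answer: 4735149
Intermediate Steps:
Function('l')(w) = Add(37, Pow(w, 2), Mul(1831, w)) (Function('l')(w) = Add(Add(Pow(w, 2), Mul(1831, w)), 37) = Add(37, Pow(w, 2), Mul(1831, w)))
Add(4718552, Function('l')(Function('v')(12))) = Add(4718552, Add(37, Pow(Add(-3, 12), 2), Mul(1831, Add(-3, 12)))) = Add(4718552, Add(37, Pow(9, 2), Mul(1831, 9))) = Add(4718552, Add(37, 81, 16479)) = Add(4718552, 16597) = 4735149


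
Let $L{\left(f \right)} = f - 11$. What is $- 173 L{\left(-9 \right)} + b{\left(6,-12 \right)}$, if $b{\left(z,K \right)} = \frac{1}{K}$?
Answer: $\frac{41519}{12} \approx 3459.9$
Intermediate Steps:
$L{\left(f \right)} = -11 + f$ ($L{\left(f \right)} = f - 11 = -11 + f$)
$- 173 L{\left(-9 \right)} + b{\left(6,-12 \right)} = - 173 \left(-11 - 9\right) + \frac{1}{-12} = \left(-173\right) \left(-20\right) - \frac{1}{12} = 3460 - \frac{1}{12} = \frac{41519}{12}$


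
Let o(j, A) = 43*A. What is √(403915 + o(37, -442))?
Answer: √384909 ≈ 620.41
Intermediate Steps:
√(403915 + o(37, -442)) = √(403915 + 43*(-442)) = √(403915 - 19006) = √384909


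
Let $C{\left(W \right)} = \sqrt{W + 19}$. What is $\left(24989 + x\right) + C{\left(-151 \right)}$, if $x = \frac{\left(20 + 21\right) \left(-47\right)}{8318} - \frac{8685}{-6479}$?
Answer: $\frac{1346774991255}{53892322} + 2 i \sqrt{33} \approx 24990.0 + 11.489 i$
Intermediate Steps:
$C{\left(W \right)} = \sqrt{19 + W}$
$x = \frac{59756797}{53892322}$ ($x = 41 \left(-47\right) \frac{1}{8318} - - \frac{8685}{6479} = \left(-1927\right) \frac{1}{8318} + \frac{8685}{6479} = - \frac{1927}{8318} + \frac{8685}{6479} = \frac{59756797}{53892322} \approx 1.1088$)
$\left(24989 + x\right) + C{\left(-151 \right)} = \left(24989 + \frac{59756797}{53892322}\right) + \sqrt{19 - 151} = \frac{1346774991255}{53892322} + \sqrt{-132} = \frac{1346774991255}{53892322} + 2 i \sqrt{33}$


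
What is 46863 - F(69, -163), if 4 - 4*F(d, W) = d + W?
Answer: 93677/2 ≈ 46839.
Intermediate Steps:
F(d, W) = 1 - W/4 - d/4 (F(d, W) = 1 - (d + W)/4 = 1 - (W + d)/4 = 1 + (-W/4 - d/4) = 1 - W/4 - d/4)
46863 - F(69, -163) = 46863 - (1 - ¼*(-163) - ¼*69) = 46863 - (1 + 163/4 - 69/4) = 46863 - 1*49/2 = 46863 - 49/2 = 93677/2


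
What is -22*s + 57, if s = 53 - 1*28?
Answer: -493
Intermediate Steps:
s = 25 (s = 53 - 28 = 25)
-22*s + 57 = -22*25 + 57 = -550 + 57 = -493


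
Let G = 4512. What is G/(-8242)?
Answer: -2256/4121 ≈ -0.54744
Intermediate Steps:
G/(-8242) = 4512/(-8242) = 4512*(-1/8242) = -2256/4121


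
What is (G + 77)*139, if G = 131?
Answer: 28912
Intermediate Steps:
(G + 77)*139 = (131 + 77)*139 = 208*139 = 28912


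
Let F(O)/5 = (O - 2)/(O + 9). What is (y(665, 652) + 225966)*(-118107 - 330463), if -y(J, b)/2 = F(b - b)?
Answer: -912263088980/9 ≈ -1.0136e+11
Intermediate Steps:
F(O) = 5*(-2 + O)/(9 + O) (F(O) = 5*((O - 2)/(O + 9)) = 5*((-2 + O)/(9 + O)) = 5*(-2 + O)/(9 + O))
y(J, b) = 20/9 (y(J, b) = -10*(-2 + (b - b))/(9 + (b - b)) = -10*(-2 + 0)/(9 + 0) = -10*(-2)/9 = -2*(-10/9) = 20/9)
(y(665, 652) + 225966)*(-118107 - 330463) = (20/9 + 225966)*(-118107 - 330463) = (2033714/9)*(-448570) = -912263088980/9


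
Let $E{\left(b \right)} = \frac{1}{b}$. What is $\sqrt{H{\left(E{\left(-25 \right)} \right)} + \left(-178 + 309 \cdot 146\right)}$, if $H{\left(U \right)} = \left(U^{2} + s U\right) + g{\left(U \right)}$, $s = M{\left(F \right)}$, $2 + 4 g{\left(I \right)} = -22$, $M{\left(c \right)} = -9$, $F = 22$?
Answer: $\frac{6 \sqrt{780041}}{25} \approx 211.97$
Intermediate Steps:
$g{\left(I \right)} = -6$ ($g{\left(I \right)} = - \frac{1}{2} + \frac{1}{4} \left(-22\right) = - \frac{1}{2} - \frac{11}{2} = -6$)
$s = -9$
$H{\left(U \right)} = -6 + U^{2} - 9 U$ ($H{\left(U \right)} = \left(U^{2} - 9 U\right) - 6 = -6 + U^{2} - 9 U$)
$\sqrt{H{\left(E{\left(-25 \right)} \right)} + \left(-178 + 309 \cdot 146\right)} = \sqrt{\left(-6 + \left(\frac{1}{-25}\right)^{2} - \frac{9}{-25}\right) + \left(-178 + 309 \cdot 146\right)} = \sqrt{\left(-6 + \left(- \frac{1}{25}\right)^{2} - - \frac{9}{25}\right) + \left(-178 + 45114\right)} = \sqrt{\left(-6 + \frac{1}{625} + \frac{9}{25}\right) + 44936} = \sqrt{- \frac{3524}{625} + 44936} = \sqrt{\frac{28081476}{625}} = \frac{6 \sqrt{780041}}{25}$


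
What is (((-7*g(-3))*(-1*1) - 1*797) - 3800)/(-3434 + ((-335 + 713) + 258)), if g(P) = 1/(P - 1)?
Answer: 18395/11192 ≈ 1.6436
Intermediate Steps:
g(P) = 1/(-1 + P)
(((-7*g(-3))*(-1*1) - 1*797) - 3800)/(-3434 + ((-335 + 713) + 258)) = (((-7/(-1 - 3))*(-1*1) - 1*797) - 3800)/(-3434 + ((-335 + 713) + 258)) = ((-7/(-4)*(-1) - 797) - 3800)/(-3434 + (378 + 258)) = ((-7*(-1/4)*(-1) - 797) - 3800)/(-3434 + 636) = (((7/4)*(-1) - 797) - 3800)/(-2798) = ((-7/4 - 797) - 3800)*(-1/2798) = (-3195/4 - 3800)*(-1/2798) = -18395/4*(-1/2798) = 18395/11192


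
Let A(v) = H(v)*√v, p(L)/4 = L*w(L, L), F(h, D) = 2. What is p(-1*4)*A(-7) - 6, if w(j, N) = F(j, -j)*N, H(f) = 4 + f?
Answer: -6 - 384*I*√7 ≈ -6.0 - 1016.0*I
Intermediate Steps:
w(j, N) = 2*N
p(L) = 8*L² (p(L) = 4*(L*(2*L)) = 4*(2*L²) = 8*L²)
A(v) = √v*(4 + v) (A(v) = (4 + v)*√v = √v*(4 + v))
p(-1*4)*A(-7) - 6 = (8*(-1*4)²)*(√(-7)*(4 - 7)) - 6 = (8*(-4)²)*((I*√7)*(-3)) - 6 = (8*16)*(-3*I*√7) - 6 = 128*(-3*I*√7) - 6 = -384*I*√7 - 6 = -6 - 384*I*√7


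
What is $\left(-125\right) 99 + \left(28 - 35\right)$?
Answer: $-12382$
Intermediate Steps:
$\left(-125\right) 99 + \left(28 - 35\right) = -12375 - 7 = -12382$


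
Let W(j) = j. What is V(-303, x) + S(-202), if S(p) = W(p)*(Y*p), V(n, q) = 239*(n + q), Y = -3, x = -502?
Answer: -314807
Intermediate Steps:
V(n, q) = 239*n + 239*q
S(p) = -3*p**2 (S(p) = p*(-3*p) = -3*p**2)
V(-303, x) + S(-202) = (239*(-303) + 239*(-502)) - 3*(-202)**2 = (-72417 - 119978) - 3*40804 = -192395 - 122412 = -314807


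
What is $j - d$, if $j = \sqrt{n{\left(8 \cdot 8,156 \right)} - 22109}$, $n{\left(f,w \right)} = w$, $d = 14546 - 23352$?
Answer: $8806 + i \sqrt{21953} \approx 8806.0 + 148.17 i$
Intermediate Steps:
$d = -8806$
$j = i \sqrt{21953}$ ($j = \sqrt{156 - 22109} = \sqrt{-21953} = i \sqrt{21953} \approx 148.17 i$)
$j - d = i \sqrt{21953} - -8806 = i \sqrt{21953} + 8806 = 8806 + i \sqrt{21953}$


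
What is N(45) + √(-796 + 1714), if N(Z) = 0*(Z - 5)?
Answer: 3*√102 ≈ 30.299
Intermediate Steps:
N(Z) = 0 (N(Z) = 0*(-5 + Z) = 0)
N(45) + √(-796 + 1714) = 0 + √(-796 + 1714) = 0 + √918 = 0 + 3*√102 = 3*√102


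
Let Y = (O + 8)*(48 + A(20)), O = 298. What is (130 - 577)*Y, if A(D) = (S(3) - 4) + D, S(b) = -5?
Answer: -8070138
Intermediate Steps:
A(D) = -9 + D (A(D) = (-5 - 4) + D = -9 + D)
Y = 18054 (Y = (298 + 8)*(48 + (-9 + 20)) = 306*(48 + 11) = 306*59 = 18054)
(130 - 577)*Y = (130 - 577)*18054 = -447*18054 = -8070138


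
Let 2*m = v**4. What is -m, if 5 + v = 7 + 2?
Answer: -128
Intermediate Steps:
v = 4 (v = -5 + (7 + 2) = -5 + 9 = 4)
m = 128 (m = (1/2)*4**4 = (1/2)*256 = 128)
-m = -1*128 = -128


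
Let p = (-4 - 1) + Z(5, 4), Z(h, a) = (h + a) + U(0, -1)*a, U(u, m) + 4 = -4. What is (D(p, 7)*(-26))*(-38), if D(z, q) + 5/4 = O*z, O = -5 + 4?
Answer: 26429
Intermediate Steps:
U(u, m) = -8 (U(u, m) = -4 - 4 = -8)
Z(h, a) = h - 7*a (Z(h, a) = (h + a) - 8*a = (a + h) - 8*a = h - 7*a)
p = -28 (p = (-4 - 1) + (5 - 7*4) = -5 + (5 - 28) = -5 - 23 = -28)
O = -1
D(z, q) = -5/4 - z
(D(p, 7)*(-26))*(-38) = ((-5/4 - 1*(-28))*(-26))*(-38) = ((-5/4 + 28)*(-26))*(-38) = ((107/4)*(-26))*(-38) = -1391/2*(-38) = 26429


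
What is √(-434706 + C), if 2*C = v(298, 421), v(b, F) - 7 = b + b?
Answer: I*√1737618/2 ≈ 659.09*I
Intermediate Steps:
v(b, F) = 7 + 2*b (v(b, F) = 7 + (b + b) = 7 + 2*b)
C = 603/2 (C = (7 + 2*298)/2 = (7 + 596)/2 = (½)*603 = 603/2 ≈ 301.50)
√(-434706 + C) = √(-434706 + 603/2) = √(-868809/2) = I*√1737618/2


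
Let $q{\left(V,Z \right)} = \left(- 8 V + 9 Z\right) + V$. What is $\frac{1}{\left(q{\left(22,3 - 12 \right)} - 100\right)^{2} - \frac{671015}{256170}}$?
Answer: $\frac{51234}{5749601447} \approx 8.9109 \cdot 10^{-6}$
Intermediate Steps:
$q{\left(V,Z \right)} = - 7 V + 9 Z$
$\frac{1}{\left(q{\left(22,3 - 12 \right)} - 100\right)^{2} - \frac{671015}{256170}} = \frac{1}{\left(\left(\left(-7\right) 22 + 9 \left(3 - 12\right)\right) - 100\right)^{2} - \frac{671015}{256170}} = \frac{1}{\left(\left(-154 + 9 \left(3 - 12\right)\right) - 100\right)^{2} - \frac{134203}{51234}} = \frac{1}{\left(\left(-154 + 9 \left(-9\right)\right) - 100\right)^{2} - \frac{134203}{51234}} = \frac{1}{\left(\left(-154 - 81\right) - 100\right)^{2} - \frac{134203}{51234}} = \frac{1}{\left(-235 - 100\right)^{2} - \frac{134203}{51234}} = \frac{1}{\left(-335\right)^{2} - \frac{134203}{51234}} = \frac{1}{112225 - \frac{134203}{51234}} = \frac{1}{\frac{5749601447}{51234}} = \frac{51234}{5749601447}$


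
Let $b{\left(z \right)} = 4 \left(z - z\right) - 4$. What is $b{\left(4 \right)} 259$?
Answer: $-1036$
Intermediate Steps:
$b{\left(z \right)} = -4$ ($b{\left(z \right)} = 4 \cdot 0 - 4 = 0 - 4 = -4$)
$b{\left(4 \right)} 259 = \left(-4\right) 259 = -1036$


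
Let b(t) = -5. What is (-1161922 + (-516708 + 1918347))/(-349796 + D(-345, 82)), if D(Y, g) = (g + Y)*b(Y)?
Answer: -239717/348481 ≈ -0.68789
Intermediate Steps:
D(Y, g) = -5*Y - 5*g (D(Y, g) = (g + Y)*(-5) = (Y + g)*(-5) = -5*Y - 5*g)
(-1161922 + (-516708 + 1918347))/(-349796 + D(-345, 82)) = (-1161922 + (-516708 + 1918347))/(-349796 + (-5*(-345) - 5*82)) = (-1161922 + 1401639)/(-349796 + (1725 - 410)) = 239717/(-349796 + 1315) = 239717/(-348481) = 239717*(-1/348481) = -239717/348481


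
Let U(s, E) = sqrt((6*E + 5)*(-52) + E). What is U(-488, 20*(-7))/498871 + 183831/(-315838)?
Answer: -183831/315838 + 4*sqrt(2705)/498871 ≈ -0.58162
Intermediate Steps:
U(s, E) = sqrt(-260 - 311*E) (U(s, E) = sqrt((5 + 6*E)*(-52) + E) = sqrt((-260 - 312*E) + E) = sqrt(-260 - 311*E))
U(-488, 20*(-7))/498871 + 183831/(-315838) = sqrt(-260 - 6220*(-7))/498871 + 183831/(-315838) = sqrt(-260 - 311*(-140))*(1/498871) + 183831*(-1/315838) = sqrt(-260 + 43540)*(1/498871) - 183831/315838 = sqrt(43280)*(1/498871) - 183831/315838 = (4*sqrt(2705))*(1/498871) - 183831/315838 = 4*sqrt(2705)/498871 - 183831/315838 = -183831/315838 + 4*sqrt(2705)/498871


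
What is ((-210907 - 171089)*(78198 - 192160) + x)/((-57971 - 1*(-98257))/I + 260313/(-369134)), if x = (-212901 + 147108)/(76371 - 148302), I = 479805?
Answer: -184868338984162655242548450/2638154462811257 ≈ -7.0075e+10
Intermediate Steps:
x = 21931/23977 (x = -65793/(-71931) = -65793*(-1/71931) = 21931/23977 ≈ 0.91467)
((-210907 - 171089)*(78198 - 192160) + x)/((-57971 - 1*(-98257))/I + 260313/(-369134)) = ((-210907 - 171089)*(78198 - 192160) + 21931/23977)/((-57971 - 1*(-98257))/479805 + 260313/(-369134)) = (-381996*(-113962) + 21931/23977)/((-57971 + 98257)*(1/479805) + 260313*(-1/369134)) = (43533028152 + 21931/23977)/(40286*(1/479805) - 260313/369134) = 1043791416022435/(23977*(40286/479805 - 260313/369134)) = 1043791416022435/(23977*(-110028546641/177112338870)) = (1043791416022435/23977)*(-177112338870/110028546641) = -184868338984162655242548450/2638154462811257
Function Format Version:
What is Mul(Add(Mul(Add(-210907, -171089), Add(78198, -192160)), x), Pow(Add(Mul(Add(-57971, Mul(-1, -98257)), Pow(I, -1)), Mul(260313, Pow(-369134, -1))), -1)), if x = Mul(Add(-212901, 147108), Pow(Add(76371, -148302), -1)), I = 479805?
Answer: Rational(-184868338984162655242548450, 2638154462811257) ≈ -7.0075e+10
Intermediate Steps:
x = Rational(21931, 23977) (x = Mul(-65793, Pow(-71931, -1)) = Mul(-65793, Rational(-1, 71931)) = Rational(21931, 23977) ≈ 0.91467)
Mul(Add(Mul(Add(-210907, -171089), Add(78198, -192160)), x), Pow(Add(Mul(Add(-57971, Mul(-1, -98257)), Pow(I, -1)), Mul(260313, Pow(-369134, -1))), -1)) = Mul(Add(Mul(Add(-210907, -171089), Add(78198, -192160)), Rational(21931, 23977)), Pow(Add(Mul(Add(-57971, Mul(-1, -98257)), Pow(479805, -1)), Mul(260313, Pow(-369134, -1))), -1)) = Mul(Add(Mul(-381996, -113962), Rational(21931, 23977)), Pow(Add(Mul(Add(-57971, 98257), Rational(1, 479805)), Mul(260313, Rational(-1, 369134))), -1)) = Mul(Add(43533028152, Rational(21931, 23977)), Pow(Add(Mul(40286, Rational(1, 479805)), Rational(-260313, 369134)), -1)) = Mul(Rational(1043791416022435, 23977), Pow(Add(Rational(40286, 479805), Rational(-260313, 369134)), -1)) = Mul(Rational(1043791416022435, 23977), Pow(Rational(-110028546641, 177112338870), -1)) = Mul(Rational(1043791416022435, 23977), Rational(-177112338870, 110028546641)) = Rational(-184868338984162655242548450, 2638154462811257)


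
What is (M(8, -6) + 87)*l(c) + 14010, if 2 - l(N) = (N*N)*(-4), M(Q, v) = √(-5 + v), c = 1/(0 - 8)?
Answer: 227031/16 + 33*I*√11/16 ≈ 14189.0 + 6.8405*I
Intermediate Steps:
c = -⅛ (c = 1/(-8) = -⅛ ≈ -0.12500)
l(N) = 2 + 4*N² (l(N) = 2 - N*N*(-4) = 2 - N²*(-4) = 2 - (-4)*N² = 2 + 4*N²)
(M(8, -6) + 87)*l(c) + 14010 = (√(-5 - 6) + 87)*(2 + 4*(-⅛)²) + 14010 = (√(-11) + 87)*(2 + 4*(1/64)) + 14010 = (I*√11 + 87)*(2 + 1/16) + 14010 = (87 + I*√11)*(33/16) + 14010 = (2871/16 + 33*I*√11/16) + 14010 = 227031/16 + 33*I*√11/16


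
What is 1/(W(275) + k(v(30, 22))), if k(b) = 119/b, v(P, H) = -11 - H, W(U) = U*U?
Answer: 33/2495506 ≈ 1.3224e-5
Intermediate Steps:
W(U) = U**2
1/(W(275) + k(v(30, 22))) = 1/(275**2 + 119/(-11 - 1*22)) = 1/(75625 + 119/(-11 - 22)) = 1/(75625 + 119/(-33)) = 1/(75625 + 119*(-1/33)) = 1/(75625 - 119/33) = 1/(2495506/33) = 33/2495506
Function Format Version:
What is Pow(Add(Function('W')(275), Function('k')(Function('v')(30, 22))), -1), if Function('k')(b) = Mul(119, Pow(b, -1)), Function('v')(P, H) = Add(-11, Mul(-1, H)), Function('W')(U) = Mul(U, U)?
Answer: Rational(33, 2495506) ≈ 1.3224e-5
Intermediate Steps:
Function('W')(U) = Pow(U, 2)
Pow(Add(Function('W')(275), Function('k')(Function('v')(30, 22))), -1) = Pow(Add(Pow(275, 2), Mul(119, Pow(Add(-11, Mul(-1, 22)), -1))), -1) = Pow(Add(75625, Mul(119, Pow(Add(-11, -22), -1))), -1) = Pow(Add(75625, Mul(119, Pow(-33, -1))), -1) = Pow(Add(75625, Mul(119, Rational(-1, 33))), -1) = Pow(Add(75625, Rational(-119, 33)), -1) = Pow(Rational(2495506, 33), -1) = Rational(33, 2495506)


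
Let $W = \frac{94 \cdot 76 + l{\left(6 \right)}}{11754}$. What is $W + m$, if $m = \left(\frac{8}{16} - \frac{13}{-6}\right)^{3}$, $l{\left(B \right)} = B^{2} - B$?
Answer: $\frac{345097}{17631} \approx 19.573$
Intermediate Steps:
$m = \frac{512}{27}$ ($m = \left(8 \cdot \frac{1}{16} - - \frac{13}{6}\right)^{3} = \left(\frac{1}{2} + \frac{13}{6}\right)^{3} = \left(\frac{8}{3}\right)^{3} = \frac{512}{27} \approx 18.963$)
$W = \frac{3587}{5877}$ ($W = \frac{94 \cdot 76 + 6 \left(-1 + 6\right)}{11754} = \left(7144 + 6 \cdot 5\right) \frac{1}{11754} = \left(7144 + 30\right) \frac{1}{11754} = 7174 \cdot \frac{1}{11754} = \frac{3587}{5877} \approx 0.61035$)
$W + m = \frac{3587}{5877} + \frac{512}{27} = \frac{345097}{17631}$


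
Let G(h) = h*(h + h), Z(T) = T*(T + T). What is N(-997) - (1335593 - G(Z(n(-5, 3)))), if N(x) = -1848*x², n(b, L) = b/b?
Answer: -1838264217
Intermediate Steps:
n(b, L) = 1
Z(T) = 2*T² (Z(T) = T*(2*T) = 2*T²)
G(h) = 2*h² (G(h) = h*(2*h) = 2*h²)
N(-997) - (1335593 - G(Z(n(-5, 3)))) = -1848*(-997)² - (1335593 - 2*(2*1²)²) = -1848*994009 - (1335593 - 2*(2*1)²) = -1836928632 - (1335593 - 2*2²) = -1836928632 - (1335593 - 2*4) = -1836928632 - (1335593 - 1*8) = -1836928632 - (1335593 - 8) = -1836928632 - 1*1335585 = -1836928632 - 1335585 = -1838264217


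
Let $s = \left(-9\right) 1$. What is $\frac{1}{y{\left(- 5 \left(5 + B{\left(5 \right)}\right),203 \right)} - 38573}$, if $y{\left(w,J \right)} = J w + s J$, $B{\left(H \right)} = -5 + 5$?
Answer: $- \frac{1}{45475} \approx -2.199 \cdot 10^{-5}$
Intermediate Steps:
$B{\left(H \right)} = 0$
$s = -9$
$y{\left(w,J \right)} = - 9 J + J w$ ($y{\left(w,J \right)} = J w - 9 J = - 9 J + J w$)
$\frac{1}{y{\left(- 5 \left(5 + B{\left(5 \right)}\right),203 \right)} - 38573} = \frac{1}{203 \left(-9 - 5 \left(5 + 0\right)\right) - 38573} = \frac{1}{203 \left(-9 - 25\right) - 38573} = \frac{1}{203 \left(-34\right) - 38573} = \frac{1}{-6902 - 38573} = \frac{1}{-45475} = - \frac{1}{45475}$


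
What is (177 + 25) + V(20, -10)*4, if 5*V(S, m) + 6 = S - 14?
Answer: 202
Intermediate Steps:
V(S, m) = -4 + S/5 (V(S, m) = -6/5 + (S - 14)/5 = -6/5 + (-14 + S)/5 = -6/5 + (-14/5 + S/5) = -4 + S/5)
(177 + 25) + V(20, -10)*4 = (177 + 25) + (-4 + (⅕)*20)*4 = 202 + (-4 + 4)*4 = 202 + 0*4 = 202 + 0 = 202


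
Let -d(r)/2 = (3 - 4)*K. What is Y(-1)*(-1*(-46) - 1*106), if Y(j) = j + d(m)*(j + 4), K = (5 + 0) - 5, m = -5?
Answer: 60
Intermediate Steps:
K = 0 (K = 5 - 5 = 0)
d(r) = 0 (d(r) = -2*(3 - 4)*0 = -(-2)*0 = -2*0 = 0)
Y(j) = j (Y(j) = j + 0*(j + 4) = j + 0*(4 + j) = j + 0 = j)
Y(-1)*(-1*(-46) - 1*106) = -(-1*(-46) - 1*106) = -(46 - 106) = -1*(-60) = 60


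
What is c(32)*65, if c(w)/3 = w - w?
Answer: 0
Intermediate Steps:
c(w) = 0 (c(w) = 3*(w - w) = 3*0 = 0)
c(32)*65 = 0*65 = 0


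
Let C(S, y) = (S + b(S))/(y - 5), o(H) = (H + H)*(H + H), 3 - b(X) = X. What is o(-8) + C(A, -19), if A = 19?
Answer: 2047/8 ≈ 255.88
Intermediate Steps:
b(X) = 3 - X
o(H) = 4*H**2 (o(H) = (2*H)*(2*H) = 4*H**2)
C(S, y) = 3/(-5 + y) (C(S, y) = (S + (3 - S))/(y - 5) = 3/(-5 + y))
o(-8) + C(A, -19) = 4*(-8)**2 + 3/(-5 - 19) = 4*64 + 3/(-24) = 256 + 3*(-1/24) = 256 - 1/8 = 2047/8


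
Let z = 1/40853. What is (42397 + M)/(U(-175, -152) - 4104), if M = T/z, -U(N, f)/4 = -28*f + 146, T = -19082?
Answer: 13212111/368 ≈ 35903.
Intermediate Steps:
z = 1/40853 ≈ 2.4478e-5
U(N, f) = -584 + 112*f (U(N, f) = -4*(-28*f + 146) = -4*(146 - 28*f) = -584 + 112*f)
M = -779556946 (M = -19082/1/40853 = -19082*40853 = -779556946)
(42397 + M)/(U(-175, -152) - 4104) = (42397 - 779556946)/((-584 + 112*(-152)) - 4104) = -779514549/((-584 - 17024) - 4104) = -779514549/(-17608 - 4104) = -779514549/(-21712) = -779514549*(-1/21712) = 13212111/368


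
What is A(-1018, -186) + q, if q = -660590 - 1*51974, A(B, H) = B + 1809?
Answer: -711773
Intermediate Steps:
A(B, H) = 1809 + B
q = -712564 (q = -660590 - 51974 = -712564)
A(-1018, -186) + q = (1809 - 1018) - 712564 = 791 - 712564 = -711773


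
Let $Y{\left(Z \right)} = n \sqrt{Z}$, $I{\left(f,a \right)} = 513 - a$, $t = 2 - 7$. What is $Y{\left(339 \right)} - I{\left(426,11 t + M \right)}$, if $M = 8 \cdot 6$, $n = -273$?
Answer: $-520 - 273 \sqrt{339} \approx -5546.5$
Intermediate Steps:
$t = -5$ ($t = 2 - 7 = -5$)
$M = 48$
$Y{\left(Z \right)} = - 273 \sqrt{Z}$
$Y{\left(339 \right)} - I{\left(426,11 t + M \right)} = - 273 \sqrt{339} - \left(513 - \left(11 \left(-5\right) + 48\right)\right) = - 273 \sqrt{339} - \left(513 - \left(-55 + 48\right)\right) = - 273 \sqrt{339} - \left(513 - -7\right) = - 273 \sqrt{339} - \left(513 + 7\right) = - 273 \sqrt{339} - 520 = -520 - 273 \sqrt{339}$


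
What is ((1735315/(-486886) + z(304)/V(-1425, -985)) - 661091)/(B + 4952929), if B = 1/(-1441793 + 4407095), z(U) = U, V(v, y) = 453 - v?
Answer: -149373665782412412159/1119109704436634762381 ≈ -0.13348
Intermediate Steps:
B = 1/2965302 ≈ 3.3723e-7
((1735315/(-486886) + z(304)/V(-1425, -985)) - 661091)/(B + 4952929) = ((1735315/(-486886) + 304/(453 - 1*(-1425))) - 661091)/(1/2965302 + 4952929) = ((1735315*(-1/486886) + 304/(453 + 1425)) - 661091)/(14686930269559/2965302) = ((-1735315/486886 + 304/1878) - 661091)*(2965302/14686930269559) = ((-1735315/486886 + 304*(1/1878)) - 661091)*(2965302/14686930269559) = ((-1735315/486886 + 152/939) - 661091)*(2965302/14686930269559) = (-1555454113/457185954 - 661091)*(2965302/14686930269559) = -302243074969927/457185954*2965302/14686930269559 = -149373665782412412159/1119109704436634762381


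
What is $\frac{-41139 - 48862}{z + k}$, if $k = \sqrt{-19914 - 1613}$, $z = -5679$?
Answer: $\frac{511115679}{32272568} + \frac{90001 i \sqrt{21527}}{32272568} \approx 15.837 + 0.40917 i$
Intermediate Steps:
$k = i \sqrt{21527}$ ($k = \sqrt{-21527} = i \sqrt{21527} \approx 146.72 i$)
$\frac{-41139 - 48862}{z + k} = \frac{-41139 - 48862}{-5679 + i \sqrt{21527}} = - \frac{90001}{-5679 + i \sqrt{21527}}$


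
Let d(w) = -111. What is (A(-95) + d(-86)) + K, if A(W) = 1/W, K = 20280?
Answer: 1916054/95 ≈ 20169.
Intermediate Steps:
(A(-95) + d(-86)) + K = (1/(-95) - 111) + 20280 = (-1/95 - 111) + 20280 = -10546/95 + 20280 = 1916054/95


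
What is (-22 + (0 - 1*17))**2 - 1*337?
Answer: 1184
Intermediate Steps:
(-22 + (0 - 1*17))**2 - 1*337 = (-22 + (0 - 17))**2 - 337 = (-22 - 17)**2 - 337 = (-39)**2 - 337 = 1521 - 337 = 1184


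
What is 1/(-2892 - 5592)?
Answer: -1/8484 ≈ -0.00011787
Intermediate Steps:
1/(-2892 - 5592) = 1/(-8484) = -1/8484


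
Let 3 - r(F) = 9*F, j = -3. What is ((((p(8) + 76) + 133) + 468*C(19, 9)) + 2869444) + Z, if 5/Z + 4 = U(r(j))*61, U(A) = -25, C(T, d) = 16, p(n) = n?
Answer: 4399160816/1529 ≈ 2.8771e+6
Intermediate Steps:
r(F) = 3 - 9*F
Z = -5/1529 (Z = 5/(-4 - 25*61) = 5/(-4 - 1525) = 5/(-1529) = 5*(-1/1529) = -5/1529 ≈ -0.0032701)
((((p(8) + 76) + 133) + 468*C(19, 9)) + 2869444) + Z = ((((8 + 76) + 133) + 468*16) + 2869444) - 5/1529 = (((84 + 133) + 7488) + 2869444) - 5/1529 = ((217 + 7488) + 2869444) - 5/1529 = (7705 + 2869444) - 5/1529 = 2877149 - 5/1529 = 4399160816/1529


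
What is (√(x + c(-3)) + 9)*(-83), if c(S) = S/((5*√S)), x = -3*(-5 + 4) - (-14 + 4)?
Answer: -747 - 83*√(325 + 5*I*√3)/5 ≈ -1046.3 - 3.9868*I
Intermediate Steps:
x = 13 (x = -3*(-1) - 1*(-10) = 3 + 10 = 13)
c(S) = √S/5 (c(S) = S*(1/(5*√S)) = √S/5)
(√(x + c(-3)) + 9)*(-83) = (√(13 + √(-3)/5) + 9)*(-83) = (√(13 + (I*√3)/5) + 9)*(-83) = (√(13 + I*√3/5) + 9)*(-83) = (9 + √(13 + I*√3/5))*(-83) = -747 - 83*√(13 + I*√3/5)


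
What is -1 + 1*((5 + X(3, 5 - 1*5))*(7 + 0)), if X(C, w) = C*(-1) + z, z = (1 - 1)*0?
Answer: 13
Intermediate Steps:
z = 0 (z = 0*0 = 0)
X(C, w) = -C (X(C, w) = C*(-1) + 0 = -C + 0 = -C)
-1 + 1*((5 + X(3, 5 - 1*5))*(7 + 0)) = -1 + 1*((5 - 1*3)*(7 + 0)) = -1 + 1*((5 - 3)*7) = -1 + 1*(2*7) = -1 + 1*14 = -1 + 14 = 13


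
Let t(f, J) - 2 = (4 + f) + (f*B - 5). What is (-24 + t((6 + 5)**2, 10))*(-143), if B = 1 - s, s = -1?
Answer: -48620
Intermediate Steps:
B = 2 (B = 1 - 1*(-1) = 1 + 1 = 2)
t(f, J) = 1 + 3*f (t(f, J) = 2 + ((4 + f) + (f*2 - 5)) = 2 + ((4 + f) + (2*f - 5)) = 2 + ((4 + f) + (-5 + 2*f)) = 2 + (-1 + 3*f) = 1 + 3*f)
(-24 + t((6 + 5)**2, 10))*(-143) = (-24 + (1 + 3*(6 + 5)**2))*(-143) = (-24 + (1 + 3*11**2))*(-143) = (-24 + (1 + 3*121))*(-143) = (-24 + (1 + 363))*(-143) = (-24 + 364)*(-143) = 340*(-143) = -48620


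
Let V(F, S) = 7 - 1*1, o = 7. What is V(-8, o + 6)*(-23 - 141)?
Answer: -984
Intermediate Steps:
V(F, S) = 6 (V(F, S) = 7 - 1 = 6)
V(-8, o + 6)*(-23 - 141) = 6*(-23 - 141) = 6*(-164) = -984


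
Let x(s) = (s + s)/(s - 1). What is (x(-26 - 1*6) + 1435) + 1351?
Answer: 92002/33 ≈ 2787.9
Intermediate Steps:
x(s) = 2*s/(-1 + s) (x(s) = (2*s)/(-1 + s) = 2*s/(-1 + s))
(x(-26 - 1*6) + 1435) + 1351 = (2*(-26 - 1*6)/(-1 + (-26 - 1*6)) + 1435) + 1351 = (2*(-26 - 6)/(-1 + (-26 - 6)) + 1435) + 1351 = (2*(-32)/(-1 - 32) + 1435) + 1351 = (2*(-32)/(-33) + 1435) + 1351 = (2*(-32)*(-1/33) + 1435) + 1351 = (64/33 + 1435) + 1351 = 47419/33 + 1351 = 92002/33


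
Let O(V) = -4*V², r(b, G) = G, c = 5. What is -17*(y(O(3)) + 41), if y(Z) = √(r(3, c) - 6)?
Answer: -697 - 17*I ≈ -697.0 - 17.0*I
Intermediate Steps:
y(Z) = I (y(Z) = √(5 - 6) = √(-1) = I)
-17*(y(O(3)) + 41) = -17*(I + 41) = -17*(41 + I) = -697 - 17*I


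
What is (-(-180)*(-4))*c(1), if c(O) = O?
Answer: -720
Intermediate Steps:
(-(-180)*(-4))*c(1) = -(-180)*(-4)*1 = -45*16*1 = -720*1 = -720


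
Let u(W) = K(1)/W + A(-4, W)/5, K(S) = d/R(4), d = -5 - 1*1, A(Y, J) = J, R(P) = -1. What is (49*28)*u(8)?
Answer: 16121/5 ≈ 3224.2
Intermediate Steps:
d = -6 (d = -5 - 1 = -6)
K(S) = 6 (K(S) = -6/(-1) = -6*(-1) = 6)
u(W) = 6/W + W/5
(49*28)*u(8) = (49*28)*(6/8 + (1/5)*8) = 1372*(6*(1/8) + 8/5) = 1372*(3/4 + 8/5) = 1372*(47/20) = 16121/5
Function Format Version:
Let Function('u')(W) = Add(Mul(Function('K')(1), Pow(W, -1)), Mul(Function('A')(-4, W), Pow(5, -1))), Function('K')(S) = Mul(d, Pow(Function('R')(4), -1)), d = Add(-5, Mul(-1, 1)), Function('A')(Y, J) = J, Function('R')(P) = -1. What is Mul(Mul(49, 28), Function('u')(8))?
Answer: Rational(16121, 5) ≈ 3224.2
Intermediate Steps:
d = -6 (d = Add(-5, -1) = -6)
Function('K')(S) = 6 (Function('K')(S) = Mul(-6, Pow(-1, -1)) = Mul(-6, -1) = 6)
Function('u')(W) = Add(Mul(6, Pow(W, -1)), Mul(Rational(1, 5), W)) (Function('u')(W) = Add(Mul(6, Pow(W, -1)), Mul(W, Pow(5, -1))) = Add(Mul(6, Pow(W, -1)), Mul(W, Rational(1, 5))) = Add(Mul(6, Pow(W, -1)), Mul(Rational(1, 5), W)))
Mul(Mul(49, 28), Function('u')(8)) = Mul(Mul(49, 28), Add(Mul(6, Pow(8, -1)), Mul(Rational(1, 5), 8))) = Mul(1372, Add(Mul(6, Rational(1, 8)), Rational(8, 5))) = Mul(1372, Add(Rational(3, 4), Rational(8, 5))) = Mul(1372, Rational(47, 20)) = Rational(16121, 5)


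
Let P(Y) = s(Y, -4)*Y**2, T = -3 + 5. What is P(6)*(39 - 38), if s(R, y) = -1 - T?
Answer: -108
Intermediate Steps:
T = 2
s(R, y) = -3 (s(R, y) = -1 - 1*2 = -1 - 2 = -3)
P(Y) = -3*Y**2
P(6)*(39 - 38) = (-3*6**2)*(39 - 38) = -3*36*1 = -108*1 = -108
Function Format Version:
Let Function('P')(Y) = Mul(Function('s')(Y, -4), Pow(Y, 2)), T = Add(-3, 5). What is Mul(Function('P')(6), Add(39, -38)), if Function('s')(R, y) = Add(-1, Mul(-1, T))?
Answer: -108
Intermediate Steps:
T = 2
Function('s')(R, y) = -3 (Function('s')(R, y) = Add(-1, Mul(-1, 2)) = Add(-1, -2) = -3)
Function('P')(Y) = Mul(-3, Pow(Y, 2))
Mul(Function('P')(6), Add(39, -38)) = Mul(Mul(-3, Pow(6, 2)), Add(39, -38)) = Mul(Mul(-3, 36), 1) = Mul(-108, 1) = -108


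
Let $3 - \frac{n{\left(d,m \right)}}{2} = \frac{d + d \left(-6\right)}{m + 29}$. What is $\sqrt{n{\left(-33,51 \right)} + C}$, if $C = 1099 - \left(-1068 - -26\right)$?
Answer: $\frac{\sqrt{34286}}{4} \approx 46.291$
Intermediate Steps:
$n{\left(d,m \right)} = 6 + \frac{10 d}{29 + m}$ ($n{\left(d,m \right)} = 6 - 2 \frac{d + d \left(-6\right)}{m + 29} = 6 - 2 \frac{d - 6 d}{29 + m} = 6 - 2 \frac{\left(-5\right) d}{29 + m} = 6 - 2 \left(- \frac{5 d}{29 + m}\right) = 6 + \frac{10 d}{29 + m}$)
$C = 2141$ ($C = 1099 - \left(-1068 + 26\right) = 1099 - -1042 = 1099 + 1042 = 2141$)
$\sqrt{n{\left(-33,51 \right)} + C} = \sqrt{\frac{2 \left(87 + 3 \cdot 51 + 5 \left(-33\right)\right)}{29 + 51} + 2141} = \sqrt{\frac{2 \left(87 + 153 - 165\right)}{80} + 2141} = \sqrt{2 \cdot \frac{1}{80} \cdot 75 + 2141} = \sqrt{\frac{15}{8} + 2141} = \sqrt{\frac{17143}{8}} = \frac{\sqrt{34286}}{4}$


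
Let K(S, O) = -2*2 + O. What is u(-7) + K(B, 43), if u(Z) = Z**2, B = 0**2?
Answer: 88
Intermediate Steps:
B = 0
K(S, O) = -4 + O
u(-7) + K(B, 43) = (-7)**2 + (-4 + 43) = 49 + 39 = 88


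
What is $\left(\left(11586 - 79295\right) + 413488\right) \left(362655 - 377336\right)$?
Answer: $-5076381499$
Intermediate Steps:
$\left(\left(11586 - 79295\right) + 413488\right) \left(362655 - 377336\right) = \left(-67709 + 413488\right) \left(-14681\right) = 345779 \left(-14681\right) = -5076381499$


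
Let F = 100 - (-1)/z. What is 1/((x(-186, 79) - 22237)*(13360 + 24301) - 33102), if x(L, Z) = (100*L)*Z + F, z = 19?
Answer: -19/1067283315460 ≈ -1.7802e-11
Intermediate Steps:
F = 1901/19 (F = 100 - (-1)/19 = 100 - 1*(-1/19) = 100 + 1/19 = 1901/19 ≈ 100.05)
x(L, Z) = 1901/19 + 100*L*Z (x(L, Z) = (100*L)*Z + 1901/19 = 100*L*Z + 1901/19 = 1901/19 + 100*L*Z)
1/((x(-186, 79) - 22237)*(13360 + 24301) - 33102) = 1/(((1901/19 + 100*(-186)*79) - 22237)*(13360 + 24301) - 33102) = 1/(((1901/19 - 1469400) - 22237)*37661 - 33102) = 1/((-27916699/19 - 22237)*37661 - 33102) = 1/(-28339202/19*37661 - 33102) = 1/(-1067282686522/19 - 33102) = 1/(-1067283315460/19) = -19/1067283315460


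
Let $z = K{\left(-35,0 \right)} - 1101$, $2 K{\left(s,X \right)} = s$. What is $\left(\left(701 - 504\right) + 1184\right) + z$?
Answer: $\frac{525}{2} \approx 262.5$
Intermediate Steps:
$K{\left(s,X \right)} = \frac{s}{2}$
$z = - \frac{2237}{2}$ ($z = \frac{1}{2} \left(-35\right) - 1101 = - \frac{35}{2} - 1101 = - \frac{2237}{2} \approx -1118.5$)
$\left(\left(701 - 504\right) + 1184\right) + z = \left(\left(701 - 504\right) + 1184\right) - \frac{2237}{2} = \left(197 + 1184\right) - \frac{2237}{2} = 1381 - \frac{2237}{2} = \frac{525}{2}$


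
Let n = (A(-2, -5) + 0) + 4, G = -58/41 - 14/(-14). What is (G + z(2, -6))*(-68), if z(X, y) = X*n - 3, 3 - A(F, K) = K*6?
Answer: -196792/41 ≈ -4799.8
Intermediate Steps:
A(F, K) = 3 - 6*K (A(F, K) = 3 - K*6 = 3 - 6*K)
G = -17/41 (G = -58*1/41 - 14*(-1/14) = -58/41 + 1 = -17/41 ≈ -0.41463)
n = 37 (n = ((3 - 6*(-5)) + 0) + 4 = ((3 + 30) + 0) + 4 = (33 + 0) + 4 = 33 + 4 = 37)
z(X, y) = -3 + 37*X (z(X, y) = X*37 - 3 = 37*X - 3 = -3 + 37*X)
(G + z(2, -6))*(-68) = (-17/41 + (-3 + 37*2))*(-68) = (-17/41 + (-3 + 74))*(-68) = (-17/41 + 71)*(-68) = (2894/41)*(-68) = -196792/41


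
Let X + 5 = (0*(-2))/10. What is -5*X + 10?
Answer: 35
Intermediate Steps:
X = -5 (X = -5 + (0*(-2))/10 = -5 + 0*(⅒) = -5 + 0 = -5)
-5*X + 10 = -5*(-5) + 10 = 25 + 10 = 35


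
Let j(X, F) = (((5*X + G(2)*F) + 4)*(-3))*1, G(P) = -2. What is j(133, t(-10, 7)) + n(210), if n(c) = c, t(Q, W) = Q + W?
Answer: -1815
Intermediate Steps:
j(X, F) = -12 - 15*X + 6*F (j(X, F) = (((5*X - 2*F) + 4)*(-3))*1 = (((-2*F + 5*X) + 4)*(-3))*1 = ((4 - 2*F + 5*X)*(-3))*1 = (-12 - 15*X + 6*F)*1 = -12 - 15*X + 6*F)
j(133, t(-10, 7)) + n(210) = (-12 - 15*133 + 6*(-10 + 7)) + 210 = (-12 - 1995 + 6*(-3)) + 210 = (-12 - 1995 - 18) + 210 = -2025 + 210 = -1815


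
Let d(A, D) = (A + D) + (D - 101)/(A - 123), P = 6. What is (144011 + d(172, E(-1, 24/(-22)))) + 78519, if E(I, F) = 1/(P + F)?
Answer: 294632294/1323 ≈ 2.2270e+5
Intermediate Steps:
E(I, F) = 1/(6 + F)
d(A, D) = A + D + (-101 + D)/(-123 + A) (d(A, D) = (A + D) + (-101 + D)/(-123 + A) = A + D + (-101 + D)/(-123 + A))
(144011 + d(172, E(-1, 24/(-22)))) + 78519 = (144011 + (-101 + 172² - 123*172 - 122/(6 + 24/(-22)) + 172/(6 + 24/(-22)))/(-123 + 172)) + 78519 = (144011 + (-101 + 29584 - 21156 - 122/(6 + 24*(-1/22)) + 172/(6 + 24*(-1/22)))/49) + 78519 = (144011 + (-101 + 29584 - 21156 - 122/(6 - 12/11) + 172/(6 - 12/11))/49) + 78519 = (144011 + (-101 + 29584 - 21156 - 122/54/11 + 172/(54/11))/49) + 78519 = (144011 + (-101 + 29584 - 21156 - 122*11/54 + 172*(11/54))/49) + 78519 = (144011 + (-101 + 29584 - 21156 - 671/27 + 946/27)/49) + 78519 = (144011 + (1/49)*(225104/27)) + 78519 = (144011 + 225104/1323) + 78519 = 190751657/1323 + 78519 = 294632294/1323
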